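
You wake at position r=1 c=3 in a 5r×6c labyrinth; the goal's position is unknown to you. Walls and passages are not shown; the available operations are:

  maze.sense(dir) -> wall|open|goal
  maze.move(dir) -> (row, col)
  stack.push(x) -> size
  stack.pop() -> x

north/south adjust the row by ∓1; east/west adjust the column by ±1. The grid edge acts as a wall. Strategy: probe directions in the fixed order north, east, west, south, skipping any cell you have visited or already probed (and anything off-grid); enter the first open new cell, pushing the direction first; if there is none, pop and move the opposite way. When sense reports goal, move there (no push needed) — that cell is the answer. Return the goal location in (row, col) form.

[in] maze.sense north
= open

[in] stack.push north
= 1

[in] maze.move north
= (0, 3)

[in] maze.sense east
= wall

[in] maze.sense west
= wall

[in] stack.pop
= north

[in] maze.move south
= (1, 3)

[in] maze.sense east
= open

[in] stack.push east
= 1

[in] maze.move east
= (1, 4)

[in] maze.sense east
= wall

[in] maze.sense south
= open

[in] stack.push south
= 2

[in] maze.move south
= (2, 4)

[in] maze.sense east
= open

[in] stack.push east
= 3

[in] maze.move east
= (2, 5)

[in] maze.sense south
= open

[in] stack.push south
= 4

[in] maze.move south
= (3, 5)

[in] maze.sense west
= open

[in] stack.push west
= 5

[in] maze.move west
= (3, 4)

[in] maze.sense west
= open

[in] stack.push west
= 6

[in] maze.move west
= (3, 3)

[in] maze.sense north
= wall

[in] maze.sense west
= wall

[in] maze.sense south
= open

[in] stack.push south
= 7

[in] maze.move south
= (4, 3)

[in] maze.sense east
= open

[in] stack.push east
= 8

[in] maze.move east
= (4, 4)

[in] maze.sense east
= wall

[in] stack.pop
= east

[in] maze.move west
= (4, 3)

[in] maze.sense west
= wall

[in] stack.pop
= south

[in] maze.move north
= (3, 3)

[in] stack.pop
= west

[in] maze.move east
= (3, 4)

[in] stack.pop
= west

[in] maze.move east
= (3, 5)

[in] stack.pop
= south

[in] maze.move north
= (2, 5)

[in] stack.pop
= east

[in] maze.move west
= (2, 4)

[in] stack.pop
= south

[in] maze.move north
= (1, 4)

[in] stack.pop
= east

[in] maze.move west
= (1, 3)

[in] maze.sense west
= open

[in] stack.push west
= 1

[in] maze.move west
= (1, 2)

[in] maze.sense west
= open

[in] stack.push west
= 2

[in] maze.move west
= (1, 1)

[in] maze.sense north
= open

[in] stack.push north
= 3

[in] maze.move north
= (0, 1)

[in] maze.sense west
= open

[in] stack.push west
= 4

[in] maze.move west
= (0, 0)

[in] maze.sense south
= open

[in] stack.push south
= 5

[in] maze.move south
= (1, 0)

[in] maze.sense south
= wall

[in] stack.pop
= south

[in] maze.move north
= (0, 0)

[in] stack.pop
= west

[in] maze.move east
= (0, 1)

[in] stack.pop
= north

[in] maze.move south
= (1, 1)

[in] maze.sense south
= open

[in] stack.push south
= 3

[in] maze.move south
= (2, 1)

[in] maze.sense east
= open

[in] stack.push east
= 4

[in] maze.move east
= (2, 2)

[in] stack.pop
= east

[in] maze.move west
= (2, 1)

[in] maze.sense south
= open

[in] stack.push south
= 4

[in] maze.move south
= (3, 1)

[in] maze.sense west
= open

[in] stack.push west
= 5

[in] maze.move west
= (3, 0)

[in] maze.sense south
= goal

[in] maze.move south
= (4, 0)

Answer: (4, 0)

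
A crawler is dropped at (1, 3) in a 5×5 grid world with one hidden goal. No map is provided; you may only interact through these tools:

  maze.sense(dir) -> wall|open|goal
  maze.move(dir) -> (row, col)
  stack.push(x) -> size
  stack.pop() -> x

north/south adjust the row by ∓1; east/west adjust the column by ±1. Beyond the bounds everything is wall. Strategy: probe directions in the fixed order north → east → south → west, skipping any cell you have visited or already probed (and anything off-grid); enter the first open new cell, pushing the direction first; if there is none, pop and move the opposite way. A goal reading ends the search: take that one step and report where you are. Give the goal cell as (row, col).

-- maze.sense(dir=north) : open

-- stack.push(x=north) : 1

-- maze.move(dir=north) : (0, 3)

-- maze.sense(dir=east) : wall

-- maze.sense(dir=west) : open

-- stack.push(x=west) : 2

-- maze.move(dir=west) : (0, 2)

-- maze.sense(dir=south) : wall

-- maze.sense(dir=west) : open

-- stack.push(x=west) : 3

-- maze.move(dir=west) : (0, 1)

-- maze.sense(dir=south) : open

-- stack.push(x=south) : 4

-- maze.move(dir=south) : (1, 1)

-- maze.sense(dir=south) : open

-- stack.push(x=south) : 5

-- maze.move(dir=south) : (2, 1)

-- maze.sense(dir=east) : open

-- stack.push(x=east) : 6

-- maze.move(dir=east) : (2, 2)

-- maze.sense(dir=east) : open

-- stack.push(x=east) : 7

-- maze.move(dir=east) : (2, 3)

-- maze.sense(dir=east) : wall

-- maze.sense(dir=south) : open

-- stack.push(x=south) : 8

-- maze.move(dir=south) : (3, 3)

-- maze.sense(dir=east) : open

-- stack.push(x=east) : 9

-- maze.move(dir=east) : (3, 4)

-- maze.sense(dir=south) : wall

-- stack.pop() : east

-- maze.move(dir=west) : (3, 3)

-- maze.sense(dir=south) : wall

-- maze.sense(dir=west) : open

-- stack.push(x=west) : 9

-- maze.move(dir=west) : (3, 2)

-- maze.sense(dir=south) : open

-- stack.push(x=south) : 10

-- maze.move(dir=south) : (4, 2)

-- maze.sense(dir=west) : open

-- stack.push(x=west) : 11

-- maze.move(dir=west) : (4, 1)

-- maze.sense(dir=north) : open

-- stack.push(x=north) : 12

-- maze.move(dir=north) : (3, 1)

-- maze.sense(dir=west) : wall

-- stack.pop() : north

-- maze.move(dir=south) : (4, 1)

-- maze.sense(dir=west) : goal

-- maze.move(dir=west) : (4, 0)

Answer: (4, 0)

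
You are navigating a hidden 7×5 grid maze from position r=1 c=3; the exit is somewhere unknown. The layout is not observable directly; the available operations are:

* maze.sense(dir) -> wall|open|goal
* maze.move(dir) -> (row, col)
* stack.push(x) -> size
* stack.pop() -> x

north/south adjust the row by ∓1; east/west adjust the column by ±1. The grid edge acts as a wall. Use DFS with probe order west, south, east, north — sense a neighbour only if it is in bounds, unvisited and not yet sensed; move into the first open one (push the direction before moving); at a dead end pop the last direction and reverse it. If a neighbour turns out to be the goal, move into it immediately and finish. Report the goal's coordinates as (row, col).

CALL maze.sense[dir: west]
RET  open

CALL stack.push[x: west]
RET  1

CALL maze.move[dir: west]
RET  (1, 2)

CALL maze.sense[dir: west]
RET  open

CALL stack.push[x: west]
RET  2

CALL maze.move[dir: west]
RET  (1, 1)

CALL maze.sense[dir: west]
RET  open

CALL stack.push[x: west]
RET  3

CALL maze.move[dir: west]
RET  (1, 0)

CALL maze.sense[dir: south]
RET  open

CALL stack.push[x: south]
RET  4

CALL maze.move[dir: south]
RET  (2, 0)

CALL maze.sense[dir: south]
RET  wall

CALL maze.sense[dir: east]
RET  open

CALL stack.push[x: east]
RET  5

CALL maze.move[dir: east]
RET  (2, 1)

CALL maze.sense[dir: south]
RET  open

CALL stack.push[x: south]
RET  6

CALL maze.move[dir: south]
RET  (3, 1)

CALL maze.sense[dir: south]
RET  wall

CALL maze.sense[dir: east]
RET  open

CALL stack.push[x: east]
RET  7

CALL maze.move[dir: east]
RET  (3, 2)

CALL maze.sense[dir: south]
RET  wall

CALL maze.sense[dir: east]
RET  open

CALL stack.push[x: east]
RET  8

CALL maze.move[dir: east]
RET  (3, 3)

CALL maze.sense[dir: south]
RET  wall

CALL maze.sense[dir: east]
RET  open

CALL stack.push[x: east]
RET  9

CALL maze.move[dir: east]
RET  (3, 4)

CALL maze.sense[dir: south]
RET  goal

CALL maze.move[dir: south]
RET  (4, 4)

Answer: (4, 4)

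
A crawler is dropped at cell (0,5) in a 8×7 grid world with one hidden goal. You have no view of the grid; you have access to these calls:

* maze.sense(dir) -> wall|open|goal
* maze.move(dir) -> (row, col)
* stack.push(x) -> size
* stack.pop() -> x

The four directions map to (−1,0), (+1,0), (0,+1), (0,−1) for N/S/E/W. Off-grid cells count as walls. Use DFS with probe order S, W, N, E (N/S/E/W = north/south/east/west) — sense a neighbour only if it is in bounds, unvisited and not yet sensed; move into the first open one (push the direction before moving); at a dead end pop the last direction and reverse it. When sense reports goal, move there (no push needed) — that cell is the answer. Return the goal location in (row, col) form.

# maze.sense(dir='south') => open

# stack.push(x='south') => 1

# maze.move(dir='south') => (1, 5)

# maze.sense(dir='south') => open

# stack.push(x='south') => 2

# maze.move(dir='south') => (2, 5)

# maze.sense(dir='south') => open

# stack.push(x='south') => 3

# maze.move(dir='south') => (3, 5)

# maze.sense(dir='south') => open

# stack.push(x='south') => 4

# maze.move(dir='south') => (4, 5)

# maze.sense(dir='south') => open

# stack.push(x='south') => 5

# maze.move(dir='south') => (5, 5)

# maze.sense(dir='south') => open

# stack.push(x='south') => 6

# maze.move(dir='south') => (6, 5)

# maze.sense(dir='south') => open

# stack.push(x='south') => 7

# maze.move(dir='south') => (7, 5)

# maze.sense(dir='west') => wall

# maze.sense(dir='east') => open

# stack.push(x='east') => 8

# maze.move(dir='east') => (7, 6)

# maze.sense(dir='north') => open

# stack.push(x='north') => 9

# maze.move(dir='north') => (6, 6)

# maze.sense(dir='north') => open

# stack.push(x='north') => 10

# maze.move(dir='north') => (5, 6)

# maze.sense(dir='north') => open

# stack.push(x='north') => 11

# maze.move(dir='north') => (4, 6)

# maze.sense(dir='north') => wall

# stack.pop() => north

# maze.move(dir='south') => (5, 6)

# stack.pop() => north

# maze.move(dir='south') => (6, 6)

# stack.pop() => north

# maze.move(dir='south') => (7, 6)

# stack.pop() => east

# maze.move(dir='west') => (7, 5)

# stack.pop() => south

# maze.move(dir='north') => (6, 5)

# maze.sense(dir='west') => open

# stack.push(x='west') => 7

# maze.move(dir='west') => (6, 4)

# maze.sense(dir='west') => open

# stack.push(x='west') => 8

# maze.move(dir='west') => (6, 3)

# maze.sense(dir='south') => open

# stack.push(x='south') => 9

# maze.move(dir='south') => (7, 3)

# maze.sense(dir='west') => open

# stack.push(x='west') => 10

# maze.move(dir='west') => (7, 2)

# maze.sense(dir='west') => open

# stack.push(x='west') => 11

# maze.move(dir='west') => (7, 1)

# maze.sense(dir='west') => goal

# maze.move(dir='west') => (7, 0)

Answer: (7, 0)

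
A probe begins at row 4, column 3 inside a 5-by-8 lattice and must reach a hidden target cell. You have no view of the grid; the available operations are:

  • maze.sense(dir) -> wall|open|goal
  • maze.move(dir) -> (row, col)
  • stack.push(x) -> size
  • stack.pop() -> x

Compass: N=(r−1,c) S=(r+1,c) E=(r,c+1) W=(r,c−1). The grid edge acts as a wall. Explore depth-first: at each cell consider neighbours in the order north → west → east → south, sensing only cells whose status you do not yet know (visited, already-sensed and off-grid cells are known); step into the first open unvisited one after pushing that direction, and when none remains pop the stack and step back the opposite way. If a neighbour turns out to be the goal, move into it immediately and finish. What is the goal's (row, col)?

# sense(dir: north) : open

# push(x: north) : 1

# move(dir: north) : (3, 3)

# sense(dir: north) : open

# push(x: north) : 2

# move(dir: north) : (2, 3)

# sense(dir: north) : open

# push(x: north) : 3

# move(dir: north) : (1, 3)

# sense(dir: north) : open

# push(x: north) : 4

# move(dir: north) : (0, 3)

# sense(dir: west) : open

# push(x: west) : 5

# move(dir: west) : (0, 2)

# sense(dir: west) : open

# push(x: west) : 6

# move(dir: west) : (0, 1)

# sense(dir: west) : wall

# sense(dir: south) : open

# push(x: south) : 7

# move(dir: south) : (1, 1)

# sense(dir: west) : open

# push(x: west) : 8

# move(dir: west) : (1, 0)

# sense(dir: south) : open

# push(x: south) : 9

# move(dir: south) : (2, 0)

# sense(dir: east) : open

# push(x: east) : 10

# move(dir: east) : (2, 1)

# sense(dir: east) : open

# push(x: east) : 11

# move(dir: east) : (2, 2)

# sense(dir: north) : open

# push(x: north) : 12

# move(dir: north) : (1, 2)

# pop() : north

# move(dir: south) : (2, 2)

# sense(dir: south) : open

# push(x: south) : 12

# move(dir: south) : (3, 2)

# sense(dir: west) : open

# push(x: west) : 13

# move(dir: west) : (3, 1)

# sense(dir: west) : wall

# sense(dir: south) : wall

# pop() : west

# move(dir: east) : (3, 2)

# sense(dir: south) : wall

# pop() : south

# move(dir: north) : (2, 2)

# pop() : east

# move(dir: west) : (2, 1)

# pop() : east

# move(dir: west) : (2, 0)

# pop() : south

# move(dir: north) : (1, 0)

# pop() : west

# move(dir: east) : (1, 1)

# pop() : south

# move(dir: north) : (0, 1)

# pop() : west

# move(dir: east) : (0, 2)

# pop() : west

# move(dir: east) : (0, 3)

# sense(dir: east) : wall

# pop() : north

# move(dir: south) : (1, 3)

# sense(dir: east) : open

# push(x: east) : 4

# move(dir: east) : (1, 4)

# sense(dir: east) : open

# push(x: east) : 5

# move(dir: east) : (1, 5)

# sense(dir: north) : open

# push(x: north) : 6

# move(dir: north) : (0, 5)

# sense(dir: east) : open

# push(x: east) : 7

# move(dir: east) : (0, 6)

# sense(dir: east) : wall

# sense(dir: south) : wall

# pop() : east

# move(dir: west) : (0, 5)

# pop() : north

# move(dir: south) : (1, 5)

# sense(dir: south) : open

# push(x: south) : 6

# move(dir: south) : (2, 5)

# sense(dir: west) : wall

# sense(dir: east) : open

# push(x: east) : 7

# move(dir: east) : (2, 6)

# sense(dir: east) : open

# push(x: east) : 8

# move(dir: east) : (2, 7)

# sense(dir: north) : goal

# move(dir: north) : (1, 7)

Answer: (1, 7)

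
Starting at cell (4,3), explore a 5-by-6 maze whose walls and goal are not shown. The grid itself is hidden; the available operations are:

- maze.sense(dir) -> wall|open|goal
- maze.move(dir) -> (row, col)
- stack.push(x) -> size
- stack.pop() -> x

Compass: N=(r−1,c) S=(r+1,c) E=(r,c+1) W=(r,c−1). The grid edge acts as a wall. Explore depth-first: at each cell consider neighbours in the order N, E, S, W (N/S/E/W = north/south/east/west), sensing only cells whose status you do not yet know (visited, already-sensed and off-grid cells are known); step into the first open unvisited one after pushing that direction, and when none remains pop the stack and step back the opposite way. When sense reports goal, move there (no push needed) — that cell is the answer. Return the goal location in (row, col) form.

Step: sense[dir: north]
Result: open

Step: push[x: north]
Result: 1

Step: move[dir: north]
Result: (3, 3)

Step: sense[dir: north]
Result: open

Step: push[x: north]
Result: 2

Step: move[dir: north]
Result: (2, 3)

Step: sense[dir: north]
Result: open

Step: push[x: north]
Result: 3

Step: move[dir: north]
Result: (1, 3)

Step: sense[dir: north]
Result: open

Step: push[x: north]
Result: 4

Step: move[dir: north]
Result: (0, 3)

Step: sense[dir: east]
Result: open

Step: push[x: east]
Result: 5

Step: move[dir: east]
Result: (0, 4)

Step: sense[dir: east]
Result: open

Step: push[x: east]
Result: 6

Step: move[dir: east]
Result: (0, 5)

Step: sense[dir: south]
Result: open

Step: push[x: south]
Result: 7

Step: move[dir: south]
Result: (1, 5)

Step: sense[dir: south]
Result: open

Step: push[x: south]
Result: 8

Step: move[dir: south]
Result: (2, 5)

Step: sense[dir: south]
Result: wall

Step: sense[dir: west]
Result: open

Step: push[x: west]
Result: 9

Step: move[dir: west]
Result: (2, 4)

Step: sense[dir: north]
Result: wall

Step: sense[dir: south]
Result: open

Step: push[x: south]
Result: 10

Step: move[dir: south]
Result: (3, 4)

Step: sense[dir: south]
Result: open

Step: push[x: south]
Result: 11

Step: move[dir: south]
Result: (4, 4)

Step: sense[dir: east]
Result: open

Step: push[x: east]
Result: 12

Step: move[dir: east]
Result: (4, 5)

Step: pop[]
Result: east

Step: move[dir: west]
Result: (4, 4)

Step: pop[]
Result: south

Step: move[dir: north]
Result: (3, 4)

Step: pop[]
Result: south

Step: move[dir: north]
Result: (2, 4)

Step: pop[]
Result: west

Step: move[dir: east]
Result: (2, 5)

Step: pop[]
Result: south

Step: move[dir: north]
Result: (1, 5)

Step: pop[]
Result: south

Step: move[dir: north]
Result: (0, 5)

Step: pop[]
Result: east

Step: move[dir: west]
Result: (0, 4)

Step: pop[]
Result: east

Step: move[dir: west]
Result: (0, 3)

Step: sense[dir: west]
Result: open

Step: push[x: west]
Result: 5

Step: move[dir: west]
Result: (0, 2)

Step: sense[dir: south]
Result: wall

Step: sense[dir: west]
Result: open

Step: push[x: west]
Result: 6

Step: move[dir: west]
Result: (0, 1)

Step: sense[dir: south]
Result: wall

Step: sense[dir: west]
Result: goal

Step: move[dir: west]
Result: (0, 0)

Answer: (0, 0)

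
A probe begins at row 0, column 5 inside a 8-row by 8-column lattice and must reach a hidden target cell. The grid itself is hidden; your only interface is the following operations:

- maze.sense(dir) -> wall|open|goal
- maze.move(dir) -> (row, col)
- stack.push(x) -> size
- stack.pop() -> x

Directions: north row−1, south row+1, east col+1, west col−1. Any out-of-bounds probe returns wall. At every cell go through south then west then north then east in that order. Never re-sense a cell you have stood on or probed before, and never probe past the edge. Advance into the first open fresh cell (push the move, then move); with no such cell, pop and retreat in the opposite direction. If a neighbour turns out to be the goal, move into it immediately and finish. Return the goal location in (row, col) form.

>> maze.sense(dir: south)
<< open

>> stack.push(x: south)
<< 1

>> maze.move(dir: south)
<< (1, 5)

>> maze.sense(dir: south)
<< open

>> stack.push(x: south)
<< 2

>> maze.move(dir: south)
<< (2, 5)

>> maze.sense(dir: south)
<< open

>> stack.push(x: south)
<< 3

>> maze.move(dir: south)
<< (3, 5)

>> maze.sense(dir: south)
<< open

>> stack.push(x: south)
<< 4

>> maze.move(dir: south)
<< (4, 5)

>> maze.sense(dir: south)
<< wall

>> maze.sense(dir: west)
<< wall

>> maze.sense(dir: east)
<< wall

>> stack.pop()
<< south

>> maze.move(dir: north)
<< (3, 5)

>> maze.sense(dir: west)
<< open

>> stack.push(x: west)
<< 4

>> maze.move(dir: west)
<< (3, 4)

>> maze.sense(dir: west)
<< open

>> stack.push(x: west)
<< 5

>> maze.move(dir: west)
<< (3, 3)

>> maze.sense(dir: south)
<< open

>> stack.push(x: south)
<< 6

>> maze.move(dir: south)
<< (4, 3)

>> maze.sense(dir: south)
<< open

>> stack.push(x: south)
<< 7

>> maze.move(dir: south)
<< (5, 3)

>> maze.sense(dir: south)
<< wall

>> maze.sense(dir: west)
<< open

>> stack.push(x: west)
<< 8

>> maze.move(dir: west)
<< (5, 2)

>> maze.sense(dir: south)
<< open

>> stack.push(x: south)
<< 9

>> maze.move(dir: south)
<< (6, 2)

>> maze.sense(dir: south)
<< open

>> stack.push(x: south)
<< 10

>> maze.move(dir: south)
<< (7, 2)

>> maze.sense(dir: west)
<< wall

>> maze.sense(dir: east)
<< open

>> stack.push(x: east)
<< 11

>> maze.move(dir: east)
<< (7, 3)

>> maze.sense(dir: east)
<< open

>> stack.push(x: east)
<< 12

>> maze.move(dir: east)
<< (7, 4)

>> maze.sense(dir: north)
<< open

>> stack.push(x: north)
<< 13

>> maze.move(dir: north)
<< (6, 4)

>> maze.sense(dir: north)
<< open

>> stack.push(x: north)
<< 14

>> maze.move(dir: north)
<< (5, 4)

>> stack.pop()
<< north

>> maze.move(dir: south)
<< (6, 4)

>> maze.sense(dir: east)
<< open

>> stack.push(x: east)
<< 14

>> maze.move(dir: east)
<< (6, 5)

>> maze.sense(dir: south)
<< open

>> stack.push(x: south)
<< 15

>> maze.move(dir: south)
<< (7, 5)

>> maze.sense(dir: east)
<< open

>> stack.push(x: east)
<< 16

>> maze.move(dir: east)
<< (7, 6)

>> maze.sense(dir: north)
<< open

>> stack.push(x: north)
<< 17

>> maze.move(dir: north)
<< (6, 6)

>> maze.sense(dir: north)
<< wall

>> maze.sense(dir: east)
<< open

>> stack.push(x: east)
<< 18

>> maze.move(dir: east)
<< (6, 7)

>> maze.sense(dir: south)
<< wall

>> maze.sense(dir: north)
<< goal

>> maze.move(dir: north)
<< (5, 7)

Answer: (5, 7)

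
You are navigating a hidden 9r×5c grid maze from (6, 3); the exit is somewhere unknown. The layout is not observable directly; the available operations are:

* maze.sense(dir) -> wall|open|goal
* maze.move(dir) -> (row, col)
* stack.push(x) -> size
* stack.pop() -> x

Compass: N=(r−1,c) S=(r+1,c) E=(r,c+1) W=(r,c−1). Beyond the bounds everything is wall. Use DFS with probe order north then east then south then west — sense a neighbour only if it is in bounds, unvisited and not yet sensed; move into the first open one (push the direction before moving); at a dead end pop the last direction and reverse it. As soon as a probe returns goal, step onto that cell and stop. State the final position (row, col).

I use maze.sense using dir: north, which returns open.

Using stack.push using x: north, which returns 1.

Next I call maze.move using dir: north, → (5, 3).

Next I call maze.sense using dir: north, and observe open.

I call stack.push using x: north, yielding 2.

Then maze.move using dir: north, : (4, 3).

I try maze.sense using dir: north, : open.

Calling stack.push using x: north, — result: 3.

Calling maze.move using dir: north, — result: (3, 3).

Next I call maze.sense using dir: north, giving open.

Invoking stack.push using x: north, which returns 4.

I use maze.move using dir: north, and see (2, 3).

I call maze.sense using dir: north, yielding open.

I call stack.push using x: north, and get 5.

Now I run maze.move using dir: north, and observe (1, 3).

I call maze.sense using dir: north, yielding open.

I try stack.push using x: north, and get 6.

I call maze.move using dir: north, yielding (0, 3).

I run maze.sense using dir: east, : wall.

I call maze.sense using dir: west, — result: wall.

I try stack.pop(), and see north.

I use maze.move using dir: south, — result: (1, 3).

Using maze.sense using dir: east, — result: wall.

I run maze.sense using dir: west, — result: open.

I try stack.push using x: west, and see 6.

I run maze.move using dir: west, giving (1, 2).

I run maze.sense using dir: south, : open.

I invoke stack.push using x: south, — result: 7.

I use maze.move using dir: south, and observe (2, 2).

Then maze.sense using dir: south, and observe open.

Next I call stack.push using x: south, and see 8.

Next I call maze.move using dir: south, and get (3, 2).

I invoke maze.sense using dir: south, — result: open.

I use stack.push using x: south, yielding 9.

I use maze.move using dir: south, and observe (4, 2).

Next I call maze.sense using dir: south, : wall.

Next I call maze.sense using dir: west, : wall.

I try stack.pop(), → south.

I invoke maze.move using dir: north, which returns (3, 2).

I call maze.sense using dir: west, which returns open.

I use stack.push using x: west, and get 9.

I try maze.move using dir: west, yielding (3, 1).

Then maze.sense using dir: north, → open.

Using stack.push using x: north, giving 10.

Using maze.move using dir: north, and see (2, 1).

Using maze.sense using dir: north, → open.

Invoking stack.push using x: north, and see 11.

I call maze.move using dir: north, yielding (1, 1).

Calling maze.sense using dir: north, and see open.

Then stack.push using x: north, and see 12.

Now I run maze.move using dir: north, yielding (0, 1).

I call maze.sense using dir: west, — result: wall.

Invoking stack.pop, yielding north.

I invoke maze.move using dir: south, and observe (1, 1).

I run maze.sense using dir: west, and get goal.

I use maze.move using dir: west, and see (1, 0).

Answer: (1, 0)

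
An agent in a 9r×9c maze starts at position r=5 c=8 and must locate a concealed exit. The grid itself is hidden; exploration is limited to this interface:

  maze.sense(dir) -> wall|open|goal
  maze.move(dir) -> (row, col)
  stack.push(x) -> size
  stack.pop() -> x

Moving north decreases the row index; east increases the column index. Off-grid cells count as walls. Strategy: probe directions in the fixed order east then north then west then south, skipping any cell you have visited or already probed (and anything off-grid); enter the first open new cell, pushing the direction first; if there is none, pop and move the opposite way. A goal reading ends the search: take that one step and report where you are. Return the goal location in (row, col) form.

// maze.sense(dir='north') : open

// stack.push(x='north') : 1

// maze.move(dir='north') : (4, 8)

// maze.sense(dir='north') : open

// stack.push(x='north') : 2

// maze.move(dir='north') : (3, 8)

// maze.sense(dir='north') : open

// stack.push(x='north') : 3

// maze.move(dir='north') : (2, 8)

// maze.sense(dir='north') : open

// stack.push(x='north') : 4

// maze.move(dir='north') : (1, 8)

// maze.sense(dir='north') : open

// stack.push(x='north') : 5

// maze.move(dir='north') : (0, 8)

// maze.sense(dir='west') : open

// stack.push(x='west') : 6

// maze.move(dir='west') : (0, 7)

// maze.sense(dir='west') : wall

// maze.sense(dir='south') : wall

// stack.pop() : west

// maze.move(dir='east') : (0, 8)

// stack.pop() : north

// maze.move(dir='south') : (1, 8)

// stack.pop() : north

// maze.move(dir='south') : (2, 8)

// maze.sense(dir='west') : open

// stack.push(x='west') : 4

// maze.move(dir='west') : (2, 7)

// maze.sense(dir='west') : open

// stack.push(x='west') : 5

// maze.move(dir='west') : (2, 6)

// maze.sense(dir='north') : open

// stack.push(x='north') : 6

// maze.move(dir='north') : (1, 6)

// maze.sense(dir='west') : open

// stack.push(x='west') : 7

// maze.move(dir='west') : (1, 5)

// maze.sense(dir='north') : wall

// maze.sense(dir='west') : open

// stack.push(x='west') : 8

// maze.move(dir='west') : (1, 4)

// maze.sense(dir='north') : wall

// maze.sense(dir='west') : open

// stack.push(x='west') : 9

// maze.move(dir='west') : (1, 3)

// maze.sense(dir='north') : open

// stack.push(x='north') : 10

// maze.move(dir='north') : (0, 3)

// maze.sense(dir='west') : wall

// stack.pop() : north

// maze.move(dir='south') : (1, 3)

// maze.sense(dir='west') : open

// stack.push(x='west') : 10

// maze.move(dir='west') : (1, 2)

// maze.sense(dir='west') : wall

// maze.sense(dir='south') : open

// stack.push(x='south') : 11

// maze.move(dir='south') : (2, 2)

// maze.sense(dir='east') : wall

// maze.sense(dir='west') : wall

// maze.sense(dir='south') : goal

// maze.move(dir='south') : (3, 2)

Answer: (3, 2)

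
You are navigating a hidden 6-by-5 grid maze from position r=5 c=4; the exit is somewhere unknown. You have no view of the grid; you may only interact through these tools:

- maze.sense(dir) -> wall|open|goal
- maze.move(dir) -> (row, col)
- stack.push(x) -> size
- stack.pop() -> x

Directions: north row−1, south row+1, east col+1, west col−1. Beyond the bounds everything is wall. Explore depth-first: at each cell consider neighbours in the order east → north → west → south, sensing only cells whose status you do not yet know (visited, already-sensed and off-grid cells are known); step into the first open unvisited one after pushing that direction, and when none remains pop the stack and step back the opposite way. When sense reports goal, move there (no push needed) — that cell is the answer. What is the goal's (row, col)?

>>> maze.sense dir: north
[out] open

>>> stack.push x: north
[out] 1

>>> maze.move dir: north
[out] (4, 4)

>>> maze.sense dir: north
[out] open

>>> stack.push x: north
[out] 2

>>> maze.move dir: north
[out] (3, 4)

>>> maze.sense dir: north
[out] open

>>> stack.push x: north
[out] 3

>>> maze.move dir: north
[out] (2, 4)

>>> maze.sense dir: north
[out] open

>>> stack.push x: north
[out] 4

>>> maze.move dir: north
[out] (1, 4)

>>> maze.sense dir: north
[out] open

>>> stack.push x: north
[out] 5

>>> maze.move dir: north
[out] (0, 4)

>>> maze.sense dir: west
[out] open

>>> stack.push x: west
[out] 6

>>> maze.move dir: west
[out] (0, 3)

>>> maze.sense dir: west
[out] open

>>> stack.push x: west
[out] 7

>>> maze.move dir: west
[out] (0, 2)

>>> maze.sense dir: west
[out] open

>>> stack.push x: west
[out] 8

>>> maze.move dir: west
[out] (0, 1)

>>> maze.sense dir: west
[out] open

>>> stack.push x: west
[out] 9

>>> maze.move dir: west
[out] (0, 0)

>>> maze.sense dir: south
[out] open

>>> stack.push x: south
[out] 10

>>> maze.move dir: south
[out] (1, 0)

>>> maze.sense dir: east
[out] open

>>> stack.push x: east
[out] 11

>>> maze.move dir: east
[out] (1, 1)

>>> maze.sense dir: east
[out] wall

>>> maze.sense dir: south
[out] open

>>> stack.push x: south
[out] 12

>>> maze.move dir: south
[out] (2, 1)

>>> maze.sense dir: east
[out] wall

>>> maze.sense dir: west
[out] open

>>> stack.push x: west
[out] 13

>>> maze.move dir: west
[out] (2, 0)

>>> maze.sense dir: south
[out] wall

>>> stack.pop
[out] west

>>> maze.move dir: east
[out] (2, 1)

>>> maze.sense dir: south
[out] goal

>>> maze.move dir: south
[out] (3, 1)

Answer: (3, 1)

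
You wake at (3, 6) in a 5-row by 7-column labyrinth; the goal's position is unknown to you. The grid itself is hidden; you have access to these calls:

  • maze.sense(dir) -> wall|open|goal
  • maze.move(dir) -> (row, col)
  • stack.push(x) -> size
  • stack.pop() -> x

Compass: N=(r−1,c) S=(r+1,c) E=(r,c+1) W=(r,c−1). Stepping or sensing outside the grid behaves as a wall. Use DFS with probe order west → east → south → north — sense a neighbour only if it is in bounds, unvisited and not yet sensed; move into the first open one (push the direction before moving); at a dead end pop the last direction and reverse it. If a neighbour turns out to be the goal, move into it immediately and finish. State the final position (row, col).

! maze.sense(dir→west) -> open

! stack.push(x→west) -> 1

! maze.move(dir→west) -> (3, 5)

! maze.sense(dir→west) -> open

! stack.push(x→west) -> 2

! maze.move(dir→west) -> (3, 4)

! maze.sense(dir→west) -> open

! stack.push(x→west) -> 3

! maze.move(dir→west) -> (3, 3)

! maze.sense(dir→west) -> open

! stack.push(x→west) -> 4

! maze.move(dir→west) -> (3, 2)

! maze.sense(dir→west) -> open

! stack.push(x→west) -> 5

! maze.move(dir→west) -> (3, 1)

! maze.sense(dir→west) -> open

! stack.push(x→west) -> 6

! maze.move(dir→west) -> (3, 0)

! maze.sense(dir→south) -> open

! stack.push(x→south) -> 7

! maze.move(dir→south) -> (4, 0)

! maze.sense(dir→east) -> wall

! stack.pop() -> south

! maze.move(dir→north) -> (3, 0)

! maze.sense(dir→north) -> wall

! stack.pop() -> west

! maze.move(dir→east) -> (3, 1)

! maze.sense(dir→north) -> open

! stack.push(x→north) -> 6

! maze.move(dir→north) -> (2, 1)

! maze.sense(dir→east) -> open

! stack.push(x→east) -> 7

! maze.move(dir→east) -> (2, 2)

! maze.sense(dir→east) -> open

! stack.push(x→east) -> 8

! maze.move(dir→east) -> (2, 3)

! maze.sense(dir→east) -> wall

! maze.sense(dir→north) -> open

! stack.push(x→north) -> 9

! maze.move(dir→north) -> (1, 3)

! maze.sense(dir→west) -> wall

! maze.sense(dir→east) -> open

! stack.push(x→east) -> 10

! maze.move(dir→east) -> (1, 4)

! maze.sense(dir→east) -> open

! stack.push(x→east) -> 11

! maze.move(dir→east) -> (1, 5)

! maze.sense(dir→east) -> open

! stack.push(x→east) -> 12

! maze.move(dir→east) -> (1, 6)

! maze.sense(dir→south) -> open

! stack.push(x→south) -> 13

! maze.move(dir→south) -> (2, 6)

! maze.sense(dir→west) -> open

! stack.push(x→west) -> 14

! maze.move(dir→west) -> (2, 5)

! stack.pop() -> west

! maze.move(dir→east) -> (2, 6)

! stack.pop() -> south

! maze.move(dir→north) -> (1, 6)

! maze.sense(dir→north) -> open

! stack.push(x→north) -> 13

! maze.move(dir→north) -> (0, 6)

! maze.sense(dir→west) -> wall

! stack.pop() -> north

! maze.move(dir→south) -> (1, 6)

! stack.pop() -> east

! maze.move(dir→west) -> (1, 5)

! stack.pop() -> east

! maze.move(dir→west) -> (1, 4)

! maze.sense(dir→north) -> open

! stack.push(x→north) -> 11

! maze.move(dir→north) -> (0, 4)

! maze.sense(dir→west) -> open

! stack.push(x→west) -> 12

! maze.move(dir→west) -> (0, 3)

! maze.sense(dir→west) -> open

! stack.push(x→west) -> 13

! maze.move(dir→west) -> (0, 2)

! maze.sense(dir→west) -> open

! stack.push(x→west) -> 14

! maze.move(dir→west) -> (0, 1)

! maze.sense(dir→west) -> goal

! maze.move(dir→west) -> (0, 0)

Answer: (0, 0)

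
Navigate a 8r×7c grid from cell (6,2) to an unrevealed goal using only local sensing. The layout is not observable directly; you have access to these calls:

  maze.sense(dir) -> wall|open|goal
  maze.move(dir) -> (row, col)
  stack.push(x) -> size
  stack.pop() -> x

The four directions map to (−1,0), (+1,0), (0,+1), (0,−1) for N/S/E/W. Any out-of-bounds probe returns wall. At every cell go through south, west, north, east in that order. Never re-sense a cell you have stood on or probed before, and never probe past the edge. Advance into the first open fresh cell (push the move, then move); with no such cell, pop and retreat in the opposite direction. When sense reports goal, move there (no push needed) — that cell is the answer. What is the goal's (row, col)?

$ maze.sense south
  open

$ stack.push south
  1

$ maze.move south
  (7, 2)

$ maze.sense west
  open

$ stack.push west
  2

$ maze.move west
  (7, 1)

$ maze.sense west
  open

$ stack.push west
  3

$ maze.move west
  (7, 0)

$ maze.sense north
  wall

$ stack.pop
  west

$ maze.move east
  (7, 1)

$ maze.sense north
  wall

$ stack.pop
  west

$ maze.move east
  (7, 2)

$ maze.sense east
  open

$ stack.push east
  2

$ maze.move east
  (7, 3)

$ maze.sense north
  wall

$ maze.sense east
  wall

$ stack.pop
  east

$ maze.move west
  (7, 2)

$ stack.pop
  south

$ maze.move north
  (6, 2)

$ maze.sense north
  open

$ stack.push north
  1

$ maze.move north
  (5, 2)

$ maze.sense west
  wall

$ maze.sense north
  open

$ stack.push north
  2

$ maze.move north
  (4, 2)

$ maze.sense west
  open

$ stack.push west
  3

$ maze.move west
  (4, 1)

$ maze.sense west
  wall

$ maze.sense north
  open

$ stack.push north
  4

$ maze.move north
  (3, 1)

$ maze.sense west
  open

$ stack.push west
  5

$ maze.move west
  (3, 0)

$ maze.sense north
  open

$ stack.push north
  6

$ maze.move north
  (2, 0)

$ maze.sense north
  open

$ stack.push north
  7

$ maze.move north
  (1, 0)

$ maze.sense north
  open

$ stack.push north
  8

$ maze.move north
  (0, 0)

$ maze.sense east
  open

$ stack.push east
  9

$ maze.move east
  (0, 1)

$ maze.sense south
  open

$ stack.push south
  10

$ maze.move south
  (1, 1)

$ maze.sense south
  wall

$ maze.sense east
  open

$ stack.push east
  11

$ maze.move east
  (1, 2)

$ maze.sense south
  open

$ stack.push south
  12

$ maze.move south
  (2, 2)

$ maze.sense south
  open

$ stack.push south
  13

$ maze.move south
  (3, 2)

$ maze.sense east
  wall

$ stack.pop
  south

$ maze.move north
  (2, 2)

$ maze.sense east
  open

$ stack.push east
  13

$ maze.move east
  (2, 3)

$ maze.sense north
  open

$ stack.push north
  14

$ maze.move north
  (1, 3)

$ maze.sense north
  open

$ stack.push north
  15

$ maze.move north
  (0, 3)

$ maze.sense west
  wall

$ maze.sense east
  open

$ stack.push east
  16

$ maze.move east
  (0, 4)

$ maze.sense south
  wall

$ maze.sense east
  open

$ stack.push east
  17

$ maze.move east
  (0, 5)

$ maze.sense south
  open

$ stack.push south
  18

$ maze.move south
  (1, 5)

$ maze.sense south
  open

$ stack.push south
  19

$ maze.move south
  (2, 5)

$ maze.sense south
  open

$ stack.push south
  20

$ maze.move south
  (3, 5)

$ maze.sense south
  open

$ stack.push south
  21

$ maze.move south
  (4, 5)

$ maze.sense south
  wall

$ maze.sense west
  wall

$ maze.sense east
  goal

$ maze.move east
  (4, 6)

Answer: (4, 6)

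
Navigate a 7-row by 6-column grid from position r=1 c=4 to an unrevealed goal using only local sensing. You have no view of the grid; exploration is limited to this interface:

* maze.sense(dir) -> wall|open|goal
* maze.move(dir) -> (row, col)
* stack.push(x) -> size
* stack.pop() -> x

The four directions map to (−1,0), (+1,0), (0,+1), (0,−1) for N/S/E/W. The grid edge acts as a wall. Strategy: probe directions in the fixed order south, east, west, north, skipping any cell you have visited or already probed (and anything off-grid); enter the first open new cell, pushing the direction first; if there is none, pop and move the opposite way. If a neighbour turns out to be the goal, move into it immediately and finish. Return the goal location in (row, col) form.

-- maze.sense(dir→south) ~> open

-- stack.push(x→south) ~> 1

-- maze.move(dir→south) ~> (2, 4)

-- maze.sense(dir→south) ~> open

-- stack.push(x→south) ~> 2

-- maze.move(dir→south) ~> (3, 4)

-- maze.sense(dir→south) ~> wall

-- maze.sense(dir→east) ~> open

-- stack.push(x→east) ~> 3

-- maze.move(dir→east) ~> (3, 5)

-- maze.sense(dir→south) ~> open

-- stack.push(x→south) ~> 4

-- maze.move(dir→south) ~> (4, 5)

-- maze.sense(dir→south) ~> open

-- stack.push(x→south) ~> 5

-- maze.move(dir→south) ~> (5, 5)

-- maze.sense(dir→south) ~> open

-- stack.push(x→south) ~> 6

-- maze.move(dir→south) ~> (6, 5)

-- maze.sense(dir→west) ~> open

-- stack.push(x→west) ~> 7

-- maze.move(dir→west) ~> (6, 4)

-- maze.sense(dir→west) ~> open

-- stack.push(x→west) ~> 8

-- maze.move(dir→west) ~> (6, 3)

-- maze.sense(dir→west) ~> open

-- stack.push(x→west) ~> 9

-- maze.move(dir→west) ~> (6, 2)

-- maze.sense(dir→west) ~> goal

-- maze.move(dir→west) ~> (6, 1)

Answer: (6, 1)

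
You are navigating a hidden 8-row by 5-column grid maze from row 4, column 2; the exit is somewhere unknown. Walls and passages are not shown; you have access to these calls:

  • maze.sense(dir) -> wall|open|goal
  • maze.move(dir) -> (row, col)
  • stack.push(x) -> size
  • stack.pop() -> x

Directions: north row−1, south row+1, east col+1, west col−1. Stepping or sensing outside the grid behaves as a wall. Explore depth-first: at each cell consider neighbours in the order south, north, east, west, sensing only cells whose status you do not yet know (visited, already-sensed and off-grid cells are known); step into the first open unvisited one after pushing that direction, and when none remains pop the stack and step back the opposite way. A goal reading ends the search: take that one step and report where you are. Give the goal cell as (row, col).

Step: maze.sense[dir: south]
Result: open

Step: stack.push[x: south]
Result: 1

Step: maze.move[dir: south]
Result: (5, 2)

Step: maze.sense[dir: south]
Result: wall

Step: maze.sense[dir: east]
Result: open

Step: stack.push[x: east]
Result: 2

Step: maze.move[dir: east]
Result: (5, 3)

Step: maze.sense[dir: south]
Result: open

Step: stack.push[x: south]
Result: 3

Step: maze.move[dir: south]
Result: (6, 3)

Step: maze.sense[dir: south]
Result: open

Step: stack.push[x: south]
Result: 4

Step: maze.move[dir: south]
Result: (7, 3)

Step: maze.sense[dir: east]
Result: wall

Step: maze.sense[dir: west]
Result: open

Step: stack.push[x: west]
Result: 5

Step: maze.move[dir: west]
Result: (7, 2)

Step: maze.sense[dir: west]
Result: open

Step: stack.push[x: west]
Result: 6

Step: maze.move[dir: west]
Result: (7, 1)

Step: maze.sense[dir: north]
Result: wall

Step: maze.sense[dir: west]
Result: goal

Step: maze.move[dir: west]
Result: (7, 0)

Answer: (7, 0)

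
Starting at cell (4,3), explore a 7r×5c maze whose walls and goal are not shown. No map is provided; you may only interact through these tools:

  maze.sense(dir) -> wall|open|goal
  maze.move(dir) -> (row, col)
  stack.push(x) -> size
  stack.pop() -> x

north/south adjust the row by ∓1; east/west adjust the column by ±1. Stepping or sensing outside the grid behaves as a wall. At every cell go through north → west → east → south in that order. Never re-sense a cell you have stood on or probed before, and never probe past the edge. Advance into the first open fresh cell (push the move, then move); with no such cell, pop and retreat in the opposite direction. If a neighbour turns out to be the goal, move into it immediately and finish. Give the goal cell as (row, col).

Action: maze.sense[dir='north']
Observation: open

Action: stack.push[x='north']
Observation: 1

Action: maze.move[dir='north']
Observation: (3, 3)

Action: maze.sense[dir='north']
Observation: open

Action: stack.push[x='north']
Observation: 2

Action: maze.move[dir='north']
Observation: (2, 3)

Action: maze.sense[dir='north']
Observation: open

Action: stack.push[x='north']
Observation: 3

Action: maze.move[dir='north']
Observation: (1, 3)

Action: maze.sense[dir='north']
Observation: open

Action: stack.push[x='north']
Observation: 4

Action: maze.move[dir='north']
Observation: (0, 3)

Action: maze.sense[dir='west']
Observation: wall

Action: maze.sense[dir='east']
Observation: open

Action: stack.push[x='east']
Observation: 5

Action: maze.move[dir='east']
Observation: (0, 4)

Action: maze.sense[dir='south']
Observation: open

Action: stack.push[x='south']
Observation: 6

Action: maze.move[dir='south']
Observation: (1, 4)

Action: maze.sense[dir='south']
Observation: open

Action: stack.push[x='south']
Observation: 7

Action: maze.move[dir='south']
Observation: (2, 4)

Action: maze.sense[dir='south']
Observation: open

Action: stack.push[x='south']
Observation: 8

Action: maze.move[dir='south']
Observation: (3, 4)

Action: maze.sense[dir='south']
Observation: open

Action: stack.push[x='south']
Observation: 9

Action: maze.move[dir='south']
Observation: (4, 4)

Action: maze.sense[dir='south']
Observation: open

Action: stack.push[x='south']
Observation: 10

Action: maze.move[dir='south']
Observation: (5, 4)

Action: maze.sense[dir='west']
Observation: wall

Action: maze.sense[dir='south']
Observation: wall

Action: stack.pop[]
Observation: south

Action: maze.move[dir='north']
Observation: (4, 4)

Action: stack.pop[]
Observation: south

Action: maze.move[dir='north']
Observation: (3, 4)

Action: stack.pop[]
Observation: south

Action: maze.move[dir='north']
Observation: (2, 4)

Action: stack.pop[]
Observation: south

Action: maze.move[dir='north']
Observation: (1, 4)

Action: stack.pop[]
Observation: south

Action: maze.move[dir='north']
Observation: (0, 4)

Action: stack.pop[]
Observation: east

Action: maze.move[dir='west']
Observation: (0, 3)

Action: stack.pop[]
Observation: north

Action: maze.move[dir='south']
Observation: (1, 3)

Action: maze.sense[dir='west']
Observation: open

Action: stack.push[x='west']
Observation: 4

Action: maze.move[dir='west']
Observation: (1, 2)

Action: maze.sense[dir='west']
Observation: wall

Action: maze.sense[dir='south']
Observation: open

Action: stack.push[x='south']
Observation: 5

Action: maze.move[dir='south']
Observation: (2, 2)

Action: maze.sense[dir='west']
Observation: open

Action: stack.push[x='west']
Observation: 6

Action: maze.move[dir='west']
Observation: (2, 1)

Action: maze.sense[dir='west']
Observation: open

Action: stack.push[x='west']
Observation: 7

Action: maze.move[dir='west']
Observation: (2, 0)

Action: maze.sense[dir='north']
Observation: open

Action: stack.push[x='north']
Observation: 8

Action: maze.move[dir='north']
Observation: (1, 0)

Action: maze.sense[dir='north']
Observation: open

Action: stack.push[x='north']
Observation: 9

Action: maze.move[dir='north']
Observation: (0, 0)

Action: maze.sense[dir='east']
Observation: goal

Action: maze.move[dir='east']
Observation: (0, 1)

Answer: (0, 1)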